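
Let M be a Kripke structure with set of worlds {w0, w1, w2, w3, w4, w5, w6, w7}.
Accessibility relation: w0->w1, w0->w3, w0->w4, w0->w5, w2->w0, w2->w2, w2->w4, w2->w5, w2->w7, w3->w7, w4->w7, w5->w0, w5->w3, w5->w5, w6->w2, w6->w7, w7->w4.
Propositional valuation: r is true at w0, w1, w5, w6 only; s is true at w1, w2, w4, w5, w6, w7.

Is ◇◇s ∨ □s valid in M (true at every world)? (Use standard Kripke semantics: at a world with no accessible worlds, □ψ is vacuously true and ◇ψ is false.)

Let φ = ◇◇s ∨ □s. Evaluate φ at each world:
  w0 (successors {w1, w3, w4, w5}): φ is true.
  w1 (successors ∅): φ is true.
  w2 (successors {w0, w2, w4, w5, w7}): φ is true.
  w3 (successors {w7}): φ is true.
  w4 (successors {w7}): φ is true.
  w5 (successors {w0, w3, w5}): φ is true.
  w6 (successors {w2, w7}): φ is true.
  w7 (successors {w4}): φ is true.
For instance, at w3:
  At w3: ◇◇s is true, □s is true, so ◇◇s ∨ □s is true.
    At w3: ◇◇s requires ◇s at some successor in {w7}.
      ◇s holds at w7, so ◇◇s is true at w3.
    At w3: □s requires s at every successor {w7}.
      At w7: s is true.
    So □s is true at w3.

Yes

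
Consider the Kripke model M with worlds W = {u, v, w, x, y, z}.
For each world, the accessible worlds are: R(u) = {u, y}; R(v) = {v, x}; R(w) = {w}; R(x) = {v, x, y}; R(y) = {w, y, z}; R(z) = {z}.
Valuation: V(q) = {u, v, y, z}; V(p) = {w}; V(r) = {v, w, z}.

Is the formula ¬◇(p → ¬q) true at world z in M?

Recall that ◇ψ holds at a world iff ψ holds at some accessible world.
At z: ◇(p → ¬q) is true, so ¬◇(p → ¬q) is false.
  At z: ◇(p → ¬q) requires p → ¬q at some successor in {z}.
    p → ¬q holds at z, so ◇(p → ¬q) is true at z.

No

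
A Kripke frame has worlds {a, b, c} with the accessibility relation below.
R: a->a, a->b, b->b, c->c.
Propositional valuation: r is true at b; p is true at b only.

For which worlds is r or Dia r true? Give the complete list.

a, b

Let φ = r or Dia r. Evaluate φ at each world:
  a (successors {a, b}): φ is true.
  b (successors {b}): φ is true.
  c (successors {c}): φ is false.
For instance, at c:
  At c: r is false, Dia r is false, so r or Dia r is false.
    At c: Dia r requires r at some successor in {c}.
      At c: r is false.
    So Dia r is false at c.
Satisfying worlds: {a, b}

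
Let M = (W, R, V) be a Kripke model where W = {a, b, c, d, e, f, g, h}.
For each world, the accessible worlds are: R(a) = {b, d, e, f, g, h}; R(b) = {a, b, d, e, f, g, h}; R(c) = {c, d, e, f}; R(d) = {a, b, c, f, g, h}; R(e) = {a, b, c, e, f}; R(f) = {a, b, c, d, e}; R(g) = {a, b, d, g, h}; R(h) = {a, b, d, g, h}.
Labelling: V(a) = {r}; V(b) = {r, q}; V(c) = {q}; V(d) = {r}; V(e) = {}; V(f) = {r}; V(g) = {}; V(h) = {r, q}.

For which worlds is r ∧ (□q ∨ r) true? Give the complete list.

a, b, d, f, h

Let φ = r ∧ (□q ∨ r). Evaluate φ at each world:
  a (successors {b, d, e, f, g, h}): φ is true.
  b (successors {a, b, d, e, f, g, h}): φ is true.
  c (successors {c, d, e, f}): φ is false.
  d (successors {a, b, c, f, g, h}): φ is true.
  e (successors {a, b, c, e, f}): φ is false.
  f (successors {a, b, c, d, e}): φ is true.
  g (successors {a, b, d, g, h}): φ is false.
  h (successors {a, b, d, g, h}): φ is true.
For instance, at c:
  At c: r is false, □q ∨ r is false, so r ∧ (□q ∨ r) is false.
    At c: □q is false, r is false, so □q ∨ r is false.
      At c: □q requires q at every successor {c, d, e, f}.
        q fails at d, so □q is false at c.
Satisfying worlds: {a, b, d, f, h}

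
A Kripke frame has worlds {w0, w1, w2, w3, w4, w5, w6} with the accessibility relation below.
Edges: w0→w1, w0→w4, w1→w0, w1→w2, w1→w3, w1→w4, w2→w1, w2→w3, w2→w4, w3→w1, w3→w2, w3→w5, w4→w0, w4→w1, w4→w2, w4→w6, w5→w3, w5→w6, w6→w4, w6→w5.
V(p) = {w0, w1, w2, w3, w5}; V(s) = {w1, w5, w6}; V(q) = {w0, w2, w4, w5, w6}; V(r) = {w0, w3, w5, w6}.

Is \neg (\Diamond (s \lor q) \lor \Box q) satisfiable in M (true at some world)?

Let φ = \neg (\Diamond (s \lor q) \lor \Box q). Evaluate φ at each world:
  w0 (successors {w1, w4}): φ is false.
  w1 (successors {w0, w2, w3, w4}): φ is false.
  w2 (successors {w1, w3, w4}): φ is false.
  w3 (successors {w1, w2, w5}): φ is false.
  w4 (successors {w0, w1, w2, w6}): φ is false.
  w5 (successors {w3, w6}): φ is false.
  w6 (successors {w4, w5}): φ is false.
For instance, at w2:
  At w2: \Diamond (s \lor q) \lor \Box q is true, so \neg (\Diamond (s \lor q) \lor \Box q) is false.
    At w2: \Diamond (s \lor q) is true, \Box q is false, so \Diamond (s \lor q) \lor \Box q is true.
      At w2: \Diamond (s \lor q) requires s \lor q at some successor in {w1, w3, w4}.
        s \lor q holds at w1, so \Diamond (s \lor q) is true at w2.
      At w2: \Box q requires q at every successor {w1, w3, w4}.
        q fails at w1, so \Box q is false at w2.

No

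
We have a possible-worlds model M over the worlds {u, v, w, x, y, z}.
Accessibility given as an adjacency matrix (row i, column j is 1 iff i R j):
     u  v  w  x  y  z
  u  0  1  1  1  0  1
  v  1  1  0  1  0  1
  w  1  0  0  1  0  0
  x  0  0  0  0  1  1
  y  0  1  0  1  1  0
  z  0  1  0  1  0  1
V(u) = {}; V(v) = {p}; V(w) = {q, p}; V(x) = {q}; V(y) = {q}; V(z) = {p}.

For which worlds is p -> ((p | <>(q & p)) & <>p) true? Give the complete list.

u, v, x, y, z

Let φ = p -> ((p | <>(q & p)) & <>p). Evaluate φ at each world:
  u (successors {v, w, x, z}): φ is true.
  v (successors {u, v, x, z}): φ is true.
  w (successors {u, x}): φ is false.
  x (successors {y, z}): φ is true.
  y (successors {v, x, y}): φ is true.
  z (successors {v, x, z}): φ is true.
For instance, at z:
  At z: p is true, (p | <>(q & p)) & <>p is true, so p -> ((p | <>(q & p)) & <>p) is true.
    At z: p | <>(q & p) is true, <>p is true, so (p | <>(q & p)) & <>p is true.
      At z: p is true, <>(q & p) is false, so p | <>(q & p) is true.
      At z: <>p requires p at some successor in {v, x, z}.
        p holds at v, so <>p is true at z.
Satisfying worlds: {u, v, x, y, z}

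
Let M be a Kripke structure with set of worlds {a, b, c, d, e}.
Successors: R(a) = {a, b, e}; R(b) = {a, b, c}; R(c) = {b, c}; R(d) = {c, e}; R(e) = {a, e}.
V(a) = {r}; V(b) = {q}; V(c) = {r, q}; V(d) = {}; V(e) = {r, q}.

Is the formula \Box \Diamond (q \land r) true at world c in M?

Yes

At c: \Box \Diamond (q \land r) requires \Diamond (q \land r) at every successor {b, c}.
    At b: \Diamond (q \land r) requires q \land r at some successor in {a, b, c}.
      q \land r holds at c, so \Diamond (q \land r) is true at b.
    At c: \Diamond (q \land r) requires q \land r at some successor in {b, c}.
      q \land r holds at c, so \Diamond (q \land r) is true at c.
So \Box \Diamond (q \land r) is true at c.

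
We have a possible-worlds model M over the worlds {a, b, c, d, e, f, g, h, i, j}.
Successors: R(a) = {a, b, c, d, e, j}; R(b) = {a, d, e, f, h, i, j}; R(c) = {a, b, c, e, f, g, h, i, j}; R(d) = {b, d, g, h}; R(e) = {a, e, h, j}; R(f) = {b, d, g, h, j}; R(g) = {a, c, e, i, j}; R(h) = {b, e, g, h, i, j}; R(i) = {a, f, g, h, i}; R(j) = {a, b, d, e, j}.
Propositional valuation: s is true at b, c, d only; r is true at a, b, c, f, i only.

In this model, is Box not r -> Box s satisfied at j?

At j: Box not r is false, Box s is false, so Box not r -> Box s is true.
  At j: Box not r requires not r at every successor {a, b, d, e, j}.
    not r fails at a, so Box not r is false at j.
  At j: Box s requires s at every successor {a, b, d, e, j}.
    s fails at a, so Box s is false at j.

Yes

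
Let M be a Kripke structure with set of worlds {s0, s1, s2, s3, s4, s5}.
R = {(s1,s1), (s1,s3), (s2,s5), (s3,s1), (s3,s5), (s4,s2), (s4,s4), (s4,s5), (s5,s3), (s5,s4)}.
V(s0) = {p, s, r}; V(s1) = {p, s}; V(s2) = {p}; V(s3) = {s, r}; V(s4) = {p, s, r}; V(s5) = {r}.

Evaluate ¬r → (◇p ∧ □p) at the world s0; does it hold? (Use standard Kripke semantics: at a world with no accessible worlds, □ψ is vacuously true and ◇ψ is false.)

Yes

At s0: ¬r is false, ◇p ∧ □p is false, so ¬r → (◇p ∧ □p) is true.
  At s0: ◇p is false, □p is true, so ◇p ∧ □p is false.
    At s0: no accessible worlds, so ◇p is false.
    At s0: no accessible worlds, so □p holds vacuously.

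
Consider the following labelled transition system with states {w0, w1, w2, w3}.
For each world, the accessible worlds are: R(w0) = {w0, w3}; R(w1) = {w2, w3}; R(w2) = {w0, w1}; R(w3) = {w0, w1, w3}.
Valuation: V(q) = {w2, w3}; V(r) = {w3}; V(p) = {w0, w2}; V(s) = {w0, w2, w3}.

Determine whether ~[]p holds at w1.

Yes

At w1: []p is false, so ~[]p is true.
  At w1: []p requires p at every successor {w2, w3}.
    p fails at w3, so []p is false at w1.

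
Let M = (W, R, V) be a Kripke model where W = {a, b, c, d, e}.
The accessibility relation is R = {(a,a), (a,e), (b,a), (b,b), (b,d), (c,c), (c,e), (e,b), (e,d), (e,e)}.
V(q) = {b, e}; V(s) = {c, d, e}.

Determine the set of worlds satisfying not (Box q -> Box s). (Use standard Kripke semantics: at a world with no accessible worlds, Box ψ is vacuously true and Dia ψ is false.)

Recall that Box ψ holds at a world iff ψ holds at every accessible world, and Dia ψ holds iff ψ holds at some accessible world.
Let φ = not (Box q -> Box s). Evaluate φ at each world:
  a (successors {a, e}): φ is false.
  b (successors {a, b, d}): φ is false.
  c (successors {c, e}): φ is false.
  d (successors ∅): φ is false.
  e (successors {b, d, e}): φ is false.
For instance, at b:
  At b: Box q -> Box s is true, so not (Box q -> Box s) is false.
    At b: Box q is false, Box s is false, so Box q -> Box s is true.
      At b: Box q requires q at every successor {a, b, d}.
        q fails at a, so Box q is false at b.
      At b: Box s requires s at every successor {a, b, d}.
        s fails at a, so Box s is false at b.
Satisfying worlds: none.

none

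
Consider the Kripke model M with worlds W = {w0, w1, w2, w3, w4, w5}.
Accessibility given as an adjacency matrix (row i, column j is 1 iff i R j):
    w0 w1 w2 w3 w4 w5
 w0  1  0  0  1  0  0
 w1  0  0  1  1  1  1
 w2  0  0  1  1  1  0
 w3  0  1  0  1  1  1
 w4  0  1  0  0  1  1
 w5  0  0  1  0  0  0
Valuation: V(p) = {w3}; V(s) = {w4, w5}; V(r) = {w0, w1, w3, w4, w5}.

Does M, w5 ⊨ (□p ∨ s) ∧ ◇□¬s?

At w5: □p ∨ s is true, ◇□¬s is false, so (□p ∨ s) ∧ ◇□¬s is false.
  At w5: □p is false, s is true, so □p ∨ s is true.
    At w5: □p requires p at every successor {w2}.
      p fails at w2, so □p is false at w5.
  At w5: ◇□¬s requires □¬s at some successor in {w2}.
    At w2: □¬s is false.
  So ◇□¬s is false at w5.

No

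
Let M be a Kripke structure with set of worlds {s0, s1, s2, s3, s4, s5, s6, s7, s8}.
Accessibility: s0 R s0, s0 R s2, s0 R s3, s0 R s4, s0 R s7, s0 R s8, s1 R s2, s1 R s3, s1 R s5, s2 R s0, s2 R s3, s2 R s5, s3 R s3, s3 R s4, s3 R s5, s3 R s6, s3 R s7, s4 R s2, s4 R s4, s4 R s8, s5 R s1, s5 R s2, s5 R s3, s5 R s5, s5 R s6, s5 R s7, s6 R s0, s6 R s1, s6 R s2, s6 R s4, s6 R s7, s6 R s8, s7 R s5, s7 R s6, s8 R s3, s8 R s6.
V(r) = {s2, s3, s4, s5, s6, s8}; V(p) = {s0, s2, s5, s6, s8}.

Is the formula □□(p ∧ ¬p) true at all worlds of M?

No

Recall that □ψ holds at a world iff ψ holds at every accessible world, and ◇ψ holds iff ψ holds at some accessible world.
Let φ = □□(p ∧ ¬p). Evaluate φ at each world:
  s0 (successors {s0, s2, s3, s4, s7, s8}): φ is false.
  s1 (successors {s2, s3, s5}): φ is false.
  s2 (successors {s0, s3, s5}): φ is false.
  s3 (successors {s3, s4, s5, s6, s7}): φ is false.
  s4 (successors {s2, s4, s8}): φ is false.
  s5 (successors {s1, s2, s3, s5, s6, s7}): φ is false.
  s6 (successors {s0, s1, s2, s4, s7, s8}): φ is false.
  s7 (successors {s5, s6}): φ is false.
  s8 (successors {s3, s6}): φ is false.
Detail at s0 (counterexample):
  At s0: □□(p ∧ ¬p) requires □(p ∧ ¬p) at every successor {s0, s2, s3, s4, s7, s8}.
    □(p ∧ ¬p) fails at s0, so □□(p ∧ ¬p) is false at s0.
      At s0: □(p ∧ ¬p) requires p ∧ ¬p at every successor {s0, s2, s3, s4, s7, s8}.
        p ∧ ¬p fails at s0, so □(p ∧ ¬p) is false at s0.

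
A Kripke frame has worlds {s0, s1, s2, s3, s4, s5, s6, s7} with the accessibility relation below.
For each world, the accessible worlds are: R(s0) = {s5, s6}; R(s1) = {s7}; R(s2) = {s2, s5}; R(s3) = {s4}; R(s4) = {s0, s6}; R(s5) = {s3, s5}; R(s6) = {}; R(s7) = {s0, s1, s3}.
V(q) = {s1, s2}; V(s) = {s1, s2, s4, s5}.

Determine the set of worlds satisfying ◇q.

s2, s7

Let φ = ◇q. Evaluate φ at each world:
  s0 (successors {s5, s6}): φ is false.
  s1 (successors {s7}): φ is false.
  s2 (successors {s2, s5}): φ is true.
  s3 (successors {s4}): φ is false.
  s4 (successors {s0, s6}): φ is false.
  s5 (successors {s3, s5}): φ is false.
  s6 (successors ∅): φ is false.
  s7 (successors {s0, s1, s3}): φ is true.
For instance, at s3:
  At s3: ◇q requires q at some successor in {s4}.
    At s4: q is false.
  So ◇q is false at s3.
Satisfying worlds: {s2, s7}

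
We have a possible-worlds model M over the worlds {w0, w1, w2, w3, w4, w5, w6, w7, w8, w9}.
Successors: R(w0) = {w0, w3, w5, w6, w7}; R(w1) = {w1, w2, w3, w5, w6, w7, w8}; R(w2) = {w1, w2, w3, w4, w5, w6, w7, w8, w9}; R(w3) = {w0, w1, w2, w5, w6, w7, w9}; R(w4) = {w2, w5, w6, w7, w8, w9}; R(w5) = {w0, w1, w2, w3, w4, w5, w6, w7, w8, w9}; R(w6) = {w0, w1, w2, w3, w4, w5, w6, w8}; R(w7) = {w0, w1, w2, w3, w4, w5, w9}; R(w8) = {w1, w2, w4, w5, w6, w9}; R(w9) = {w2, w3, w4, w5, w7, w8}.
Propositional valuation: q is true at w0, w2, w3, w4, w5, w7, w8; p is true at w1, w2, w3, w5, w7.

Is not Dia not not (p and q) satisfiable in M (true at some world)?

No

Recall that Dia ψ holds at a world iff ψ holds at some accessible world.
Let φ = not Dia not not (p and q). Evaluate φ at each world:
  w0 (successors {w0, w3, w5, w6, w7}): φ is false.
  w1 (successors {w1, w2, w3, w5, w6, w7, w8}): φ is false.
  w2 (successors {w1, w2, w3, w4, w5, w6, w7, w8, w9}): φ is false.
  w3 (successors {w0, w1, w2, w5, w6, w7, w9}): φ is false.
  w4 (successors {w2, w5, w6, w7, w8, w9}): φ is false.
  w5 (successors {w0, w1, w2, w3, w4, w5, w6, w7, w8, w9}): φ is false.
  w6 (successors {w0, w1, w2, w3, w4, w5, w6, w8}): φ is false.
  w7 (successors {w0, w1, w2, w3, w4, w5, w9}): φ is false.
  w8 (successors {w1, w2, w4, w5, w6, w9}): φ is false.
  w9 (successors {w2, w3, w4, w5, w7, w8}): φ is false.
For instance, at w8:
  At w8: Dia not not (p and q) is true, so not Dia not not (p and q) is false.
    At w8: Dia not not (p and q) requires not not (p and q) at some successor in {w1, w2, w4, w5, w6, w9}.
      not not (p and q) holds at w2, so Dia not not (p and q) is true at w8.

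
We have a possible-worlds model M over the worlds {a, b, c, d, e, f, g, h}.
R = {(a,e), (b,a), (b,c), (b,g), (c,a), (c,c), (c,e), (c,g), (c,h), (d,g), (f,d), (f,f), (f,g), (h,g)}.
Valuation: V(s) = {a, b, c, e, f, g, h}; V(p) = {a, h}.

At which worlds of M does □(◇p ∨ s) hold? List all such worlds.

Let φ = □(◇p ∨ s). Evaluate φ at each world:
  a (successors {e}): φ is true.
  b (successors {a, c, g}): φ is true.
  c (successors {a, c, e, g, h}): φ is true.
  d (successors {g}): φ is true.
  e (successors ∅): φ is true.
  f (successors {d, f, g}): φ is false.
  g (successors ∅): φ is true.
  h (successors {g}): φ is true.
For instance, at c:
  At c: □(◇p ∨ s) requires ◇p ∨ s at every successor {a, c, e, g, h}.
    At a: ◇p ∨ s is true.
    At c: ◇p ∨ s is true.
    At e: ◇p ∨ s is true.
    At g: ◇p ∨ s is true.
    At h: ◇p ∨ s is true.
  So □(◇p ∨ s) is true at c.
Satisfying worlds: {a, b, c, d, e, g, h}

a, b, c, d, e, g, h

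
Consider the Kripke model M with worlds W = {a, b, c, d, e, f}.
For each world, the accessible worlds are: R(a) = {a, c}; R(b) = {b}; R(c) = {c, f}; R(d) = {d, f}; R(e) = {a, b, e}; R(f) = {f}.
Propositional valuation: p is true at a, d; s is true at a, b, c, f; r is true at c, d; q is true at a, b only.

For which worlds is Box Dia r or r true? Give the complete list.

Let φ = Box Dia r or r. Evaluate φ at each world:
  a (successors {a, c}): φ is true.
  b (successors {b}): φ is false.
  c (successors {c, f}): φ is true.
  d (successors {d, f}): φ is true.
  e (successors {a, b, e}): φ is false.
  f (successors {f}): φ is false.
For instance, at f:
  At f: Box Dia r is false, r is false, so Box Dia r or r is false.
    At f: Box Dia r requires Dia r at every successor {f}.
      Dia r fails at f, so Box Dia r is false at f.
Satisfying worlds: {a, c, d}

a, c, d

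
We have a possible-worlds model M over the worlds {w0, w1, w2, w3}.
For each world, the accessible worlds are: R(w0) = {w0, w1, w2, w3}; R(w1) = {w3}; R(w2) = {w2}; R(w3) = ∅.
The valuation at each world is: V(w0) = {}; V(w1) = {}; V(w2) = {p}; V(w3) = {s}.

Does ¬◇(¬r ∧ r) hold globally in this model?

Recall that ◇ψ holds at a world iff ψ holds at some accessible world.
Let φ = ¬◇(¬r ∧ r). Evaluate φ at each world:
  w0 (successors {w0, w1, w2, w3}): φ is true.
  w1 (successors {w3}): φ is true.
  w2 (successors {w2}): φ is true.
  w3 (successors ∅): φ is true.
For instance, at w2:
  At w2: ◇(¬r ∧ r) is false, so ¬◇(¬r ∧ r) is true.
    At w2: ◇(¬r ∧ r) requires ¬r ∧ r at some successor in {w2}.
      At w2: ¬r ∧ r is false.
    So ◇(¬r ∧ r) is false at w2.

Yes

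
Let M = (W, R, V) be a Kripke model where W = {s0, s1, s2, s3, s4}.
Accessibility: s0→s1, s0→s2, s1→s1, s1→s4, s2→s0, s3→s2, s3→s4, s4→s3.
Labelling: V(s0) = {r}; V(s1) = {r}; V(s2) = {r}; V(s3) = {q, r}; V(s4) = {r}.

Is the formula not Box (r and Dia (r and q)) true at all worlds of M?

Recall that Box ψ holds at a world iff ψ holds at every accessible world, and Dia ψ holds iff ψ holds at some accessible world.
Let φ = not Box (r and Dia (r and q)). Evaluate φ at each world:
  s0 (successors {s1, s2}): φ is true.
  s1 (successors {s1, s4}): φ is true.
  s2 (successors {s0}): φ is true.
  s3 (successors {s2, s4}): φ is true.
  s4 (successors {s3}): φ is true.
For instance, at s0:
  At s0: Box (r and Dia (r and q)) is false, so not Box (r and Dia (r and q)) is true.
    At s0: Box (r and Dia (r and q)) requires r and Dia (r and q) at every successor {s1, s2}.
      r and Dia (r and q) fails at s1, so Box (r and Dia (r and q)) is false at s0.

Yes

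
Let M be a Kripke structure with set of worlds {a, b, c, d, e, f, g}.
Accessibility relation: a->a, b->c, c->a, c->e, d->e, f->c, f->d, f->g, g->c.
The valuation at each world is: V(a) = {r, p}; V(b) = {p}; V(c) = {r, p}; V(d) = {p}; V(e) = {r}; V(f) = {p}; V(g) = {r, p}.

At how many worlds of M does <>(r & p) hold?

5

Let φ = <>(r & p). Evaluate φ at each world:
  a (successors {a}): φ is true.
  b (successors {c}): φ is true.
  c (successors {a, e}): φ is true.
  d (successors {e}): φ is false.
  e (successors ∅): φ is false.
  f (successors {c, d, g}): φ is true.
  g (successors {c}): φ is true.
For instance, at d:
  At d: <>(r & p) requires r & p at some successor in {e}.
    At e: r & p is false.
  So <>(r & p) is false at d.
Satisfying worlds: {a, b, c, f, g}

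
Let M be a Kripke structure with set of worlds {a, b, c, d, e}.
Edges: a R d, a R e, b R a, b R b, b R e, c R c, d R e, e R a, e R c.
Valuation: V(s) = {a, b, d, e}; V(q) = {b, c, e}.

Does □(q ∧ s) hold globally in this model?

No

Let φ = □(q ∧ s). Evaluate φ at each world:
  a (successors {d, e}): φ is false.
  b (successors {a, b, e}): φ is false.
  c (successors {c}): φ is false.
  d (successors {e}): φ is true.
  e (successors {a, c}): φ is false.
Detail at a (counterexample):
  At a: □(q ∧ s) requires q ∧ s at every successor {d, e}.
    q ∧ s fails at d, so □(q ∧ s) is false at a.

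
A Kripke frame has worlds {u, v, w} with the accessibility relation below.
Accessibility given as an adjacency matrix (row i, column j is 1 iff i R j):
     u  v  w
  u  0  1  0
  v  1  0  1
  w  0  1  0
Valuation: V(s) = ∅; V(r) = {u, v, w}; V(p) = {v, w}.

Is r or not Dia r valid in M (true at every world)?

Let φ = r or not Dia r. Evaluate φ at each world:
  u (successors {v}): φ is true.
  v (successors {u, w}): φ is true.
  w (successors {v}): φ is true.
For instance, at v:
  At v: r is true, not Dia r is false, so r or not Dia r is true.
    At v: Dia r is true, so not Dia r is false.
      At v: Dia r requires r at some successor in {u, w}.
        r holds at u, so Dia r is true at v.

Yes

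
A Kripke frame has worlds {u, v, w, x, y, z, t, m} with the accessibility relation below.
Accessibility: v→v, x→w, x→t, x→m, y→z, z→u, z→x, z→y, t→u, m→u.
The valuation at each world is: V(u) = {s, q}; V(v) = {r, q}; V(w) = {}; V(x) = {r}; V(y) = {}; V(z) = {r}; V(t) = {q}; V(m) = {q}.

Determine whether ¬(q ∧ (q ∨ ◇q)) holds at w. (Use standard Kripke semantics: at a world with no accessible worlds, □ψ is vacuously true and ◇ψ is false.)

At w: q ∧ (q ∨ ◇q) is false, so ¬(q ∧ (q ∨ ◇q)) is true.
  At w: q is false, q ∨ ◇q is false, so q ∧ (q ∨ ◇q) is false.
    At w: q is false, ◇q is false, so q ∨ ◇q is false.
      At w: no accessible worlds, so ◇q is false.

Yes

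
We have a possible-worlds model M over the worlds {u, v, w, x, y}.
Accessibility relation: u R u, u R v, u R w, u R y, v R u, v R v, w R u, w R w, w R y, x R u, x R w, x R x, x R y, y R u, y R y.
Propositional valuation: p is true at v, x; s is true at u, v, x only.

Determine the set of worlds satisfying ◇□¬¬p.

none

Recall that □ψ holds at a world iff ψ holds at every accessible world, and ◇ψ holds iff ψ holds at some accessible world.
Let φ = ◇□¬¬p. Evaluate φ at each world:
  u (successors {u, v, w, y}): φ is false.
  v (successors {u, v}): φ is false.
  w (successors {u, w, y}): φ is false.
  x (successors {u, w, x, y}): φ is false.
  y (successors {u, y}): φ is false.
For instance, at y:
  At y: ◇□¬¬p requires □¬¬p at some successor in {u, y}.
    At u: □¬¬p is false.
    At y: □¬¬p is false.
  So ◇□¬¬p is false at y.
Satisfying worlds: none.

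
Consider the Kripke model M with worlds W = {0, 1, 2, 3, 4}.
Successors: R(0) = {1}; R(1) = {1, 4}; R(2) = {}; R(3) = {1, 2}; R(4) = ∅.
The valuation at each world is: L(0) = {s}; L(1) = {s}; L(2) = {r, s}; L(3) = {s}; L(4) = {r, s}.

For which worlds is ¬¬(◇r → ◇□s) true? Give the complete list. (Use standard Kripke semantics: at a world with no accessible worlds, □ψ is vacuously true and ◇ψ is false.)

Let φ = ¬¬(◇r → ◇□s). Evaluate φ at each world:
  0 (successors {1}): φ is true.
  1 (successors {1, 4}): φ is true.
  2 (successors ∅): φ is true.
  3 (successors {1, 2}): φ is true.
  4 (successors ∅): φ is true.
For instance, at 3:
  At 3: ¬(◇r → ◇□s) is false, so ¬¬(◇r → ◇□s) is true.
    At 3: ◇r → ◇□s is true, so ¬(◇r → ◇□s) is false.
      At 3: ◇r is true, ◇□s is true, so ◇r → ◇□s is true.
Satisfying worlds: {0, 1, 2, 3, 4}

0, 1, 2, 3, 4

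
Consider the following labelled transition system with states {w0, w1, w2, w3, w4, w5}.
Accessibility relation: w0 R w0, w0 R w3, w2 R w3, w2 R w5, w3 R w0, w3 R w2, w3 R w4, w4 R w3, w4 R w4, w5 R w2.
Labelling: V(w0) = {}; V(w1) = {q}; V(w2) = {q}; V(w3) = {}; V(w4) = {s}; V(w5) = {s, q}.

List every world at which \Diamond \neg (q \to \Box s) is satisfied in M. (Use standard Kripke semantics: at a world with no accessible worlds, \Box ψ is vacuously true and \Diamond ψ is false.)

w2, w3, w5

Recall that \Box ψ holds at a world iff ψ holds at every accessible world, and \Diamond ψ holds iff ψ holds at some accessible world.
Let φ = \Diamond \neg (q \to \Box s). Evaluate φ at each world:
  w0 (successors {w0, w3}): φ is false.
  w1 (successors ∅): φ is false.
  w2 (successors {w3, w5}): φ is true.
  w3 (successors {w0, w2, w4}): φ is true.
  w4 (successors {w3, w4}): φ is false.
  w5 (successors {w2}): φ is true.
For instance, at w5:
  At w5: \Diamond \neg (q \to \Box s) requires \neg (q \to \Box s) at some successor in {w2}.
    \neg (q \to \Box s) holds at w2, so \Diamond \neg (q \to \Box s) is true at w5.
      At w2: q \to \Box s is false, so \neg (q \to \Box s) is true.
Satisfying worlds: {w2, w3, w5}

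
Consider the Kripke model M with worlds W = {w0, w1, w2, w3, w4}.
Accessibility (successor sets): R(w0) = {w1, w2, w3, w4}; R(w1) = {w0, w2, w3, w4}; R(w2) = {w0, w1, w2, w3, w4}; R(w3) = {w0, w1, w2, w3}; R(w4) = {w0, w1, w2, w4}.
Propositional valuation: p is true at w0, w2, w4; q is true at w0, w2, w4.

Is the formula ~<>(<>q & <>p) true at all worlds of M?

No

Recall that <>ψ holds at a world iff ψ holds at some accessible world.
Let φ = ~<>(<>q & <>p). Evaluate φ at each world:
  w0 (successors {w1, w2, w3, w4}): φ is false.
  w1 (successors {w0, w2, w3, w4}): φ is false.
  w2 (successors {w0, w1, w2, w3, w4}): φ is false.
  w3 (successors {w0, w1, w2, w3}): φ is false.
  w4 (successors {w0, w1, w2, w4}): φ is false.
Detail at w0 (counterexample):
  At w0: <>(<>q & <>p) is true, so ~<>(<>q & <>p) is false.
    At w0: <>(<>q & <>p) requires <>q & <>p at some successor in {w1, w2, w3, w4}.
      <>q & <>p holds at w1, so <>(<>q & <>p) is true at w0.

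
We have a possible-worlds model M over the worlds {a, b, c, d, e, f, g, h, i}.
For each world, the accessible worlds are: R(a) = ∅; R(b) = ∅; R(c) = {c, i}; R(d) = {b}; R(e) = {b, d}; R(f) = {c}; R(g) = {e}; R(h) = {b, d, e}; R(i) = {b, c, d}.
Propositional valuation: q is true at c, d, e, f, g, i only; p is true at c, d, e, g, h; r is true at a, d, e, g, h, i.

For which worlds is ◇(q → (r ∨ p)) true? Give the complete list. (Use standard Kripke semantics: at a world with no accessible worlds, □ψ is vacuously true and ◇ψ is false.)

Let φ = ◇(q → (r ∨ p)). Evaluate φ at each world:
  a (successors ∅): φ is false.
  b (successors ∅): φ is false.
  c (successors {c, i}): φ is true.
  d (successors {b}): φ is true.
  e (successors {b, d}): φ is true.
  f (successors {c}): φ is true.
  g (successors {e}): φ is true.
  h (successors {b, d, e}): φ is true.
  i (successors {b, c, d}): φ is true.
For instance, at i:
  At i: ◇(q → (r ∨ p)) requires q → (r ∨ p) at some successor in {b, c, d}.
    q → (r ∨ p) holds at b, so ◇(q → (r ∨ p)) is true at i.
Satisfying worlds: {c, d, e, f, g, h, i}

c, d, e, f, g, h, i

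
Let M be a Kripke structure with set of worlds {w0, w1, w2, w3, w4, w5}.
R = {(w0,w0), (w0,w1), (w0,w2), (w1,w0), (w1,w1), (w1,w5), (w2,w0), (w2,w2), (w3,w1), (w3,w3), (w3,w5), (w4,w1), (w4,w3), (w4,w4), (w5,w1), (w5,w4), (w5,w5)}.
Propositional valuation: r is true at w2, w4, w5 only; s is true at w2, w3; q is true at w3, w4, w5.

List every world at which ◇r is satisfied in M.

w0, w1, w2, w3, w4, w5

Recall that ◇ψ holds at a world iff ψ holds at some accessible world.
Let φ = ◇r. Evaluate φ at each world:
  w0 (successors {w0, w1, w2}): φ is true.
  w1 (successors {w0, w1, w5}): φ is true.
  w2 (successors {w0, w2}): φ is true.
  w3 (successors {w1, w3, w5}): φ is true.
  w4 (successors {w1, w3, w4}): φ is true.
  w5 (successors {w1, w4, w5}): φ is true.
For instance, at w4:
  At w4: ◇r requires r at some successor in {w1, w3, w4}.
    r holds at w4, so ◇r is true at w4.
Satisfying worlds: {w0, w1, w2, w3, w4, w5}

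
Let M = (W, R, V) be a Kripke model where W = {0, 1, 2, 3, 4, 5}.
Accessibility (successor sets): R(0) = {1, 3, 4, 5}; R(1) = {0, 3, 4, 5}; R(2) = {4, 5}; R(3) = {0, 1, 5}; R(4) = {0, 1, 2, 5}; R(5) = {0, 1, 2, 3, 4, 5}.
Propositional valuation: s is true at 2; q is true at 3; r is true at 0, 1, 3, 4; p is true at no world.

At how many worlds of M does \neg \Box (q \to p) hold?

3

Recall that \Box ψ holds at a world iff ψ holds at every accessible world, and \Diamond ψ holds iff ψ holds at some accessible world.
Let φ = \neg \Box (q \to p). Evaluate φ at each world:
  0 (successors {1, 3, 4, 5}): φ is true.
  1 (successors {0, 3, 4, 5}): φ is true.
  2 (successors {4, 5}): φ is false.
  3 (successors {0, 1, 5}): φ is false.
  4 (successors {0, 1, 2, 5}): φ is false.
  5 (successors {0, 1, 2, 3, 4, 5}): φ is true.
For instance, at 1:
  At 1: \Box (q \to p) is false, so \neg \Box (q \to p) is true.
    At 1: \Box (q \to p) requires q \to p at every successor {0, 3, 4, 5}.
      q \to p fails at 3, so \Box (q \to p) is false at 1.
Satisfying worlds: {0, 1, 5}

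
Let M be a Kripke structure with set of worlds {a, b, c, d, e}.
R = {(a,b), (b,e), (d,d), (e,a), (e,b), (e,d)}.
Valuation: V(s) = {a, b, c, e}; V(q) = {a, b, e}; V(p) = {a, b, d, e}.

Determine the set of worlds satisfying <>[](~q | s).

a, b, d, e

Recall that []ψ holds at a world iff ψ holds at every accessible world, and <>ψ holds iff ψ holds at some accessible world.
Let φ = <>[](~q | s). Evaluate φ at each world:
  a (successors {b}): φ is true.
  b (successors {e}): φ is true.
  c (successors ∅): φ is false.
  d (successors {d}): φ is true.
  e (successors {a, b, d}): φ is true.
For instance, at d:
  At d: <>[](~q | s) requires [](~q | s) at some successor in {d}.
    [](~q | s) holds at d, so <>[](~q | s) is true at d.
      At d: [](~q | s) requires ~q | s at every successor {d}.
        At d: ~q | s is true.
      So [](~q | s) is true at d.
Satisfying worlds: {a, b, d, e}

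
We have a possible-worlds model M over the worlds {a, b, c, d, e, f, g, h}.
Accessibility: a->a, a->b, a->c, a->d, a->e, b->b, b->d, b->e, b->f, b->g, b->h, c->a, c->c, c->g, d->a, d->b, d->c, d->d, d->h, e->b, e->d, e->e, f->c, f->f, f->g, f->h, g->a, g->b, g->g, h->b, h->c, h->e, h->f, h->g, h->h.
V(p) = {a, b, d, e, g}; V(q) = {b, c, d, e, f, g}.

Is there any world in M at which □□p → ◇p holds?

Yes

Recall that □ψ holds at a world iff ψ holds at every accessible world, and ◇ψ holds iff ψ holds at some accessible world.
Let φ = □□p → ◇p. Evaluate φ at each world:
  a (successors {a, b, c, d, e}): φ is true.
  b (successors {b, d, e, f, g, h}): φ is true.
  c (successors {a, c, g}): φ is true.
  d (successors {a, b, c, d, h}): φ is true.
  e (successors {b, d, e}): φ is true.
  f (successors {c, f, g, h}): φ is true.
  g (successors {a, b, g}): φ is true.
  h (successors {b, c, e, f, g, h}): φ is true.
Detail at a (witness):
  At a: □□p is false, ◇p is true, so □□p → ◇p is true.
    At a: □□p requires □p at every successor {a, b, c, d, e}.
      □p fails at a, so □□p is false at a.
    At a: ◇p requires p at some successor in {a, b, c, d, e}.
      p holds at a, so ◇p is true at a.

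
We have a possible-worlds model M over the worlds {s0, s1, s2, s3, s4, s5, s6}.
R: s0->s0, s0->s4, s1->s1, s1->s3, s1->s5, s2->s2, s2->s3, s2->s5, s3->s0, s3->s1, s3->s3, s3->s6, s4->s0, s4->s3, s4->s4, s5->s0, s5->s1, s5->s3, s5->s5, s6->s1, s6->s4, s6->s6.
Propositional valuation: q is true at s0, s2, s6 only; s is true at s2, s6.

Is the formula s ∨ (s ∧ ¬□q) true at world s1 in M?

At s1: s is false, s ∧ ¬□q is false, so s ∨ (s ∧ ¬□q) is false.
  At s1: s is false, ¬□q is true, so s ∧ ¬□q is false.
    At s1: □q is false, so ¬□q is true.
      At s1: □q requires q at every successor {s1, s3, s5}.
        q fails at s1, so □q is false at s1.

No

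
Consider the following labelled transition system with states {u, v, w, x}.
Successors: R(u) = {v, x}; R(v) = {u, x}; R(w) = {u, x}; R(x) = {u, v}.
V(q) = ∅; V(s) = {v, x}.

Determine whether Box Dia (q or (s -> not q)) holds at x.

Yes

At x: Box Dia (q or (s -> not q)) requires Dia (q or (s -> not q)) at every successor {u, v}.
    At u: Dia (q or (s -> not q)) requires q or (s -> not q) at some successor in {v, x}.
      q or (s -> not q) holds at v, so Dia (q or (s -> not q)) is true at u.
    At v: Dia (q or (s -> not q)) requires q or (s -> not q) at some successor in {u, x}.
      q or (s -> not q) holds at u, so Dia (q or (s -> not q)) is true at v.
So Box Dia (q or (s -> not q)) is true at x.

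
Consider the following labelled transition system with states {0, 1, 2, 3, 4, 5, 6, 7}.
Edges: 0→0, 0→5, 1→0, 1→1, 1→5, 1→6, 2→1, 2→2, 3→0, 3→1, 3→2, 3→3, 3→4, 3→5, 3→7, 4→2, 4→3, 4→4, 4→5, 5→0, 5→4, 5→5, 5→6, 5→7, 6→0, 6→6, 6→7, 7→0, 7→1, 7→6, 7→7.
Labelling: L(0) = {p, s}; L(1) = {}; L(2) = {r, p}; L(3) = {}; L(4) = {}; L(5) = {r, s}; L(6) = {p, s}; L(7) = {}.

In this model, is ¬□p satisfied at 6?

Yes

At 6: □p is false, so ¬□p is true.
  At 6: □p requires p at every successor {0, 6, 7}.
    p fails at 7, so □p is false at 6.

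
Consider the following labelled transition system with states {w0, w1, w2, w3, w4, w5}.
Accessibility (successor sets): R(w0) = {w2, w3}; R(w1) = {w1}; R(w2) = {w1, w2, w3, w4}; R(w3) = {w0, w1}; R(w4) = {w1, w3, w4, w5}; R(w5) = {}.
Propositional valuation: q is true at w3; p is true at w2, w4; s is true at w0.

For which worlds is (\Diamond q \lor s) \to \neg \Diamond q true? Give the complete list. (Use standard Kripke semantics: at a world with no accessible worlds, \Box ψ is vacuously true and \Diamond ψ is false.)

Recall that \Diamond ψ holds at a world iff ψ holds at some accessible world.
Let φ = (\Diamond q \lor s) \to \neg \Diamond q. Evaluate φ at each world:
  w0 (successors {w2, w3}): φ is false.
  w1 (successors {w1}): φ is true.
  w2 (successors {w1, w2, w3, w4}): φ is false.
  w3 (successors {w0, w1}): φ is true.
  w4 (successors {w1, w3, w4, w5}): φ is false.
  w5 (successors ∅): φ is true.
For instance, at w0:
  At w0: \Diamond q \lor s is true, \neg \Diamond q is false, so (\Diamond q \lor s) \to \neg \Diamond q is false.
    At w0: \Diamond q is true, s is true, so \Diamond q \lor s is true.
      At w0: \Diamond q requires q at some successor in {w2, w3}.
        q holds at w3, so \Diamond q is true at w0.
    At w0: \Diamond q is true, so \neg \Diamond q is false.
      At w0: \Diamond q requires q at some successor in {w2, w3}.
        q holds at w3, so \Diamond q is true at w0.
Satisfying worlds: {w1, w3, w5}

w1, w3, w5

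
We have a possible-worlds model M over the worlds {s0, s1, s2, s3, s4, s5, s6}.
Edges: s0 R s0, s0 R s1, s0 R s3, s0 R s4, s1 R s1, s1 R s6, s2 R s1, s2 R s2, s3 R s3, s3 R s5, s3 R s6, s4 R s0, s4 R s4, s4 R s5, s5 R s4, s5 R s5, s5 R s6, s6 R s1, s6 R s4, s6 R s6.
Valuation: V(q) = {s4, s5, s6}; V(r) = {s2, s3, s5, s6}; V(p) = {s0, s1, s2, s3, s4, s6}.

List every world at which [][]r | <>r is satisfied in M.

Let φ = [][]r | <>r. Evaluate φ at each world:
  s0 (successors {s0, s1, s3, s4}): φ is true.
  s1 (successors {s1, s6}): φ is true.
  s2 (successors {s1, s2}): φ is true.
  s3 (successors {s3, s5, s6}): φ is true.
  s4 (successors {s0, s4, s5}): φ is true.
  s5 (successors {s4, s5, s6}): φ is true.
  s6 (successors {s1, s4, s6}): φ is true.
For instance, at s2:
  At s2: [][]r is false, <>r is true, so [][]r | <>r is true.
    At s2: [][]r requires []r at every successor {s1, s2}.
      []r fails at s1, so [][]r is false at s2.
    At s2: <>r requires r at some successor in {s1, s2}.
      r holds at s2, so <>r is true at s2.
Satisfying worlds: {s0, s1, s2, s3, s4, s5, s6}

s0, s1, s2, s3, s4, s5, s6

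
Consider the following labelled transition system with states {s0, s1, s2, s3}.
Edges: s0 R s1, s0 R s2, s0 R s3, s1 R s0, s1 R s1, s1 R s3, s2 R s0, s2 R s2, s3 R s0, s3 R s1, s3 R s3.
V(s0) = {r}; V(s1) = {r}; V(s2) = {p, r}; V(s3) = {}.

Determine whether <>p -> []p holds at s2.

No

At s2: <>p is true, []p is false, so <>p -> []p is false.
  At s2: <>p requires p at some successor in {s0, s2}.
    p holds at s2, so <>p is true at s2.
  At s2: []p requires p at every successor {s0, s2}.
    p fails at s0, so []p is false at s2.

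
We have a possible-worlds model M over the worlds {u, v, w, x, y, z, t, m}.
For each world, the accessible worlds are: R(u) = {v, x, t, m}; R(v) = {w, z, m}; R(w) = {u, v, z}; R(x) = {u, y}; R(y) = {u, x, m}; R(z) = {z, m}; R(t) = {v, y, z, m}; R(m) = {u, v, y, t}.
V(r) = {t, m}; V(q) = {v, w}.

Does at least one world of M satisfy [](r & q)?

No

Let φ = [](r & q). Evaluate φ at each world:
  u (successors {v, x, t, m}): φ is false.
  v (successors {w, z, m}): φ is false.
  w (successors {u, v, z}): φ is false.
  x (successors {u, y}): φ is false.
  y (successors {u, x, m}): φ is false.
  z (successors {z, m}): φ is false.
  t (successors {v, y, z, m}): φ is false.
  m (successors {u, v, y, t}): φ is false.
For instance, at z:
  At z: [](r & q) requires r & q at every successor {z, m}.
    r & q fails at z, so [](r & q) is false at z.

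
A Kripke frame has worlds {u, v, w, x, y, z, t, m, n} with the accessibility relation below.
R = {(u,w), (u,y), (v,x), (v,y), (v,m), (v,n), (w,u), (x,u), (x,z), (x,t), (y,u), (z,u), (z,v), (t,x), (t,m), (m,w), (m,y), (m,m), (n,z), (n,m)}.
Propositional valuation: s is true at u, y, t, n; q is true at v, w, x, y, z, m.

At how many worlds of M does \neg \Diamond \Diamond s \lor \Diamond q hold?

Let φ = \neg \Diamond \Diamond s \lor \Diamond q. Evaluate φ at each world:
  u (successors {w, y}): φ is true.
  v (successors {x, y, m, n}): φ is true.
  w (successors {u}): φ is false.
  x (successors {u, z, t}): φ is true.
  y (successors {u}): φ is false.
  z (successors {u, v}): φ is true.
  t (successors {x, m}): φ is true.
  m (successors {w, y, m}): φ is true.
  n (successors {z, m}): φ is true.
For instance, at w:
  At w: \neg \Diamond \Diamond s is false, \Diamond q is false, so \neg \Diamond \Diamond s \lor \Diamond q is false.
    At w: \Diamond \Diamond s is true, so \neg \Diamond \Diamond s is false.
      At w: \Diamond \Diamond s requires \Diamond s at some successor in {u}.
        \Diamond s holds at u, so \Diamond \Diamond s is true at w.
    At w: \Diamond q requires q at some successor in {u}.
      At u: q is false.
    So \Diamond q is false at w.
Satisfying worlds: {u, v, x, z, t, m, n}

7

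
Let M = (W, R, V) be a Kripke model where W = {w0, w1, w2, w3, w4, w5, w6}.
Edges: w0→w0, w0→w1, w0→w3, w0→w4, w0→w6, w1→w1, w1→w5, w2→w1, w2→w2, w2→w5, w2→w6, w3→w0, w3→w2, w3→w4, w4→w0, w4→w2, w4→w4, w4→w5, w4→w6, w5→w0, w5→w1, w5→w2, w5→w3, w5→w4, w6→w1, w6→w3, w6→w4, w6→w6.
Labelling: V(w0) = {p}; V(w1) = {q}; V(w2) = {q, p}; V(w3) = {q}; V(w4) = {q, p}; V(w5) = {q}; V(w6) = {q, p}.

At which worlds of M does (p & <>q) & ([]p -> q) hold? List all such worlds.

w0, w2, w4, w6

Let φ = (p & <>q) & ([]p -> q). Evaluate φ at each world:
  w0 (successors {w0, w1, w3, w4, w6}): φ is true.
  w1 (successors {w1, w5}): φ is false.
  w2 (successors {w1, w2, w5, w6}): φ is true.
  w3 (successors {w0, w2, w4}): φ is false.
  w4 (successors {w0, w2, w4, w5, w6}): φ is true.
  w5 (successors {w0, w1, w2, w3, w4}): φ is false.
  w6 (successors {w1, w3, w4, w6}): φ is true.
For instance, at w6:
  At w6: p & <>q is true, []p -> q is true, so (p & <>q) & ([]p -> q) is true.
    At w6: p is true, <>q is true, so p & <>q is true.
      At w6: <>q requires q at some successor in {w1, w3, w4, w6}.
        q holds at w1, so <>q is true at w6.
    At w6: []p is false, q is true, so []p -> q is true.
      At w6: []p requires p at every successor {w1, w3, w4, w6}.
        p fails at w1, so []p is false at w6.
Satisfying worlds: {w0, w2, w4, w6}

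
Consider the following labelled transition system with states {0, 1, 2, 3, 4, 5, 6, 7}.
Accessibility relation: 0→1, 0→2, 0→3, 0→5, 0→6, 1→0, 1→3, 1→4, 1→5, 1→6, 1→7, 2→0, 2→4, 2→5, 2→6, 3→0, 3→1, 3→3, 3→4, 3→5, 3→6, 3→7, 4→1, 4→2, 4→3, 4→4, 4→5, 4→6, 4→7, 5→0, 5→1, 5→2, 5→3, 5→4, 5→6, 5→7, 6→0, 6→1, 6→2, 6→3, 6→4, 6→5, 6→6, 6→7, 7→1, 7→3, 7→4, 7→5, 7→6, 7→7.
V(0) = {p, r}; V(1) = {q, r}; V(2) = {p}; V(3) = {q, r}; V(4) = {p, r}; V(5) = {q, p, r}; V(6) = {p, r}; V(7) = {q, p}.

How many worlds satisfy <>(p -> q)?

8

Let φ = <>(p -> q). Evaluate φ at each world:
  0 (successors {1, 2, 3, 5, 6}): φ is true.
  1 (successors {0, 3, 4, 5, 6, 7}): φ is true.
  2 (successors {0, 4, 5, 6}): φ is true.
  3 (successors {0, 1, 3, 4, 5, 6, 7}): φ is true.
  4 (successors {1, 2, 3, 4, 5, 6, 7}): φ is true.
  5 (successors {0, 1, 2, 3, 4, 6, 7}): φ is true.
  6 (successors {0, 1, 2, 3, 4, 5, 6, 7}): φ is true.
  7 (successors {1, 3, 4, 5, 6, 7}): φ is true.
For instance, at 3:
  At 3: <>(p -> q) requires p -> q at some successor in {0, 1, 3, 4, 5, 6, 7}.
    p -> q holds at 1, so <>(p -> q) is true at 3.
Satisfying worlds: {0, 1, 2, 3, 4, 5, 6, 7}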